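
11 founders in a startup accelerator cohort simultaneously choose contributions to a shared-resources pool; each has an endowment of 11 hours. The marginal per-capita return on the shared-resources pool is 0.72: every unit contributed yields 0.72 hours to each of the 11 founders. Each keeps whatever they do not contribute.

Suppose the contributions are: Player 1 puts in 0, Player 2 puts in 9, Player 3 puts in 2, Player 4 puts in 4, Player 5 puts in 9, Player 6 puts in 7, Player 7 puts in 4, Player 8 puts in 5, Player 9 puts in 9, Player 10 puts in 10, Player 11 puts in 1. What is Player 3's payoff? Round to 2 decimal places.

52.20 hours

Total contributed: 0 + 9 + 2 + 4 + 9 + 7 + 4 + 5 + 9 + 10 + 1 = 60.
Each receives 0.72 × 60 = 43.20 from the shared-resources pool.
Player 3 keeps 11 − 2 = 9, so Player 3's payoff is 9 + 43.20 = 52.20.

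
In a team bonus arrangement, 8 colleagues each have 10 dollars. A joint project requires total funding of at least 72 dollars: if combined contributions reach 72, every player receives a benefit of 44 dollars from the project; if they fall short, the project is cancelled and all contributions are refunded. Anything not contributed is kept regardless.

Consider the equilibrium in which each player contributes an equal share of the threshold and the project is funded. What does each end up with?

Equal share of the threshold: 72/8 = 9.
At this profile no one gains by cutting their contribution: any cut drops the total below 72, the project is cancelled, contributions are refunded, and the deviator ends with 10, which is less than 10 − 9 + 44 = 45. Contributing more than 9 just wastes the excess. So contributing exactly 9 is a best response.
Each player's payoff: 10 − 9 + 44 = 45.

45 dollars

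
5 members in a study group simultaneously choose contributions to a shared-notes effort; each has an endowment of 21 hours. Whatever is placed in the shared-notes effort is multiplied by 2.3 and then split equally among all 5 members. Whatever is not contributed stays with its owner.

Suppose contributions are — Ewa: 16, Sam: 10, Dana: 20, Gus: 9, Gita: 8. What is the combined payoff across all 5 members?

Total contributed: 16 + 10 + 20 + 9 + 8 = 63; total kept: 5 × 21 − 63 = 42.
The shared-notes effort pays out 2.3 × 63 = 144.90 in aggregate.
Group total = 42 + 144.90 = 186.90.

186.90 hours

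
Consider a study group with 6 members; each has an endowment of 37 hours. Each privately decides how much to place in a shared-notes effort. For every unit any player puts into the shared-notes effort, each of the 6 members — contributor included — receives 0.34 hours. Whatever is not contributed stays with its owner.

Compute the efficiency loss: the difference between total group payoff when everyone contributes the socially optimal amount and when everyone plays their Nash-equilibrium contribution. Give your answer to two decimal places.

The private return per contributed unit is 0.34 < 1, so contributing 0 is dominant for every player. At the Nash equilibrium everyone keeps their 37, and the group total is 6 × 37 = 222.
Each contributed unit returns 2.040 to the group as a whole (0.34 to each of 6 players), which exceeds 1, so the social optimum is full contribution: group total = 2.040 × 222 = 452.88.
Efficiency loss = 452.88 − 222 = 230.88.

230.88 hours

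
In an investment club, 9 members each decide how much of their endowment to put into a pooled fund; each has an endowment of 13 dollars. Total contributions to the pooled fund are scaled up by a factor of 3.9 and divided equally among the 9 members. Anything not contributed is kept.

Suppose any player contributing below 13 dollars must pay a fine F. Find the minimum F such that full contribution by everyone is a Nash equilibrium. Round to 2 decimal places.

7.37 dollars

Given the others contribute fully, the best deviation is to contribute 0 (any partial contribution still incurs the fine and gives up units whose private return 0.4333 is below 1).
Deviating from 13 to 0 saves 13 dollars but forfeits the deviator's share of the drop in the pooled fund: 3.9/9 × 13 = 5.63.
So the deviation gain is 13 − 5.63 = 7.37, and the fine must be at least 7.37 dollars to wipe it out.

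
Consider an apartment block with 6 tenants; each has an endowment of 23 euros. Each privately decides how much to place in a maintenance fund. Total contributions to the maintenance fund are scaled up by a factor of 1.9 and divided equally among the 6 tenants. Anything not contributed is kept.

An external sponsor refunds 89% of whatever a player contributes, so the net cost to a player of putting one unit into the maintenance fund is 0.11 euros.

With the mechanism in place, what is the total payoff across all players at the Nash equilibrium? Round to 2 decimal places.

385.02 euros

The effective private return per unit is now (1.9/6) / 0.11 = 2.8788 > 1, so every player's dominant strategy flips to full contribution.
So the Nash equilibrium is full contribution by all 6; the group earns 6 × (23 × 0.89 + 1.9 × 23) = 385.02.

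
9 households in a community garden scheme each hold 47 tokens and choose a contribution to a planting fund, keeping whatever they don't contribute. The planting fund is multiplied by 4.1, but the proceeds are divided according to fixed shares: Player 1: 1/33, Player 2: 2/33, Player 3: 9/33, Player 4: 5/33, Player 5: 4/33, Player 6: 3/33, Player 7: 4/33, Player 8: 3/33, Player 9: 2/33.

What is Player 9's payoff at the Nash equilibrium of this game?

58.68 tokens

A player with share s gets back 4.1·s per unit contributed, so full contribution is dominant for anyone with s > 1/4.1 = 0.2439 and zero contribution is dominant for anyone below.
The only share above 0.2439 is Player 3's 9/33, contributing 47; the remaining 8 contribute 0. Total contributed: 47.
Player 9 keeps 47 and receives 4.1 × 47 × 2/33 = 11.68 from the planting fund, for a payoff of 58.68.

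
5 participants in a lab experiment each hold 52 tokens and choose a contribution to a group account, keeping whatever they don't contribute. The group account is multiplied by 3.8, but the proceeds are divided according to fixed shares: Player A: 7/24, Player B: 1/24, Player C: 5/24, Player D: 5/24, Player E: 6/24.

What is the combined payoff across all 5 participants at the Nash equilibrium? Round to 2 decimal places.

405.60 tokens

Each unit j contributes comes back to j as 3.8 × (j's share), so j prefers to contribute only if that share exceeds 1/3.8 = 0.2632; otherwise keeping the unit dominates.
Only Player A (7/24) clears that bar, contributing 52; the remaining 4 contribute 0. Total contributed: 52.
The group account pays out 3.8 × 52 = 197.60 in total (split across the unequal shares, but the aggregate is all that matters for the group sum).
The 4 free-riders keep 52 each, adding 208. Group total = 208 + 197.60 = 405.60.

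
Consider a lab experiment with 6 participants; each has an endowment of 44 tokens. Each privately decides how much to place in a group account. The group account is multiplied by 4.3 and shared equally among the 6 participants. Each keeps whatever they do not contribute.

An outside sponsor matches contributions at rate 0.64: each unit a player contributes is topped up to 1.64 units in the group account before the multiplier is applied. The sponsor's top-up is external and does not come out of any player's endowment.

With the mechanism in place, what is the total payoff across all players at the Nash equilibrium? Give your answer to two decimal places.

1861.73 tokens

The effective private return per unit is now 4.3 × 1.64 / 6 = 1.1753 > 1, so every player's dominant strategy flips to full contribution.
So the Nash equilibrium is full contribution by all 6; the group earns 4.3 × 1.64 × 264 = 1861.73.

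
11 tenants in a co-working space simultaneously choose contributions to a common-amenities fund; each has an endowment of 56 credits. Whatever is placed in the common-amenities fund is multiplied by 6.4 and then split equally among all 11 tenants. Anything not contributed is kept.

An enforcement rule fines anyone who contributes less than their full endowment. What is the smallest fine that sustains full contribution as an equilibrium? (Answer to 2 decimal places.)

Given the others contribute fully, the best deviation is to contribute 0 (any partial contribution still incurs the fine and gives up units whose private return 0.5818 is below 1).
Deviating from 56 to 0 saves 56 credits but forfeits the deviator's share of the drop in the common-amenities fund: 6.4/11 × 56 = 32.58.
So the deviation gain is 56 − 32.58 = 23.42, and the fine must be at least 23.42 credits to wipe it out.

23.42 credits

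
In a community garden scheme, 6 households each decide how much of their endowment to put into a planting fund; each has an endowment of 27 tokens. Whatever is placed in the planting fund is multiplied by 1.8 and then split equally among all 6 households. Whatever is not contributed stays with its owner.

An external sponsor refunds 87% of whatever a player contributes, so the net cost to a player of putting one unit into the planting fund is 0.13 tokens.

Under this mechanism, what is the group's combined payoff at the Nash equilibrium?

432.54 tokens

With the mechanism, a contributed unit returns (1.8/6) / 0.13 = 2.3077 per unit of net cost to the contributor — now above 1 — so contributing fully is weakly dominant for every player.
At the Nash equilibrium everyone contributes 27. Group total payoff = 6 × (27 × 0.87 + 1.8 × 27) = 432.54.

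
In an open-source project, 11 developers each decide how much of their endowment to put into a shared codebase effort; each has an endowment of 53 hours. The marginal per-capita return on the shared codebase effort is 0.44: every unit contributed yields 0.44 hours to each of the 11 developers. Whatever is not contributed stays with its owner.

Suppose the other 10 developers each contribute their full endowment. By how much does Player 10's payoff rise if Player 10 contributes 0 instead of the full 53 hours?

Switching from a contribution of 53 to 0 lets Player 10 keep an extra 53 hours, but lowers the shared codebase effort by 53, which costs Player 10 their own share of that drop: 0.44 × 53 = 23.32.
Net gain = 53 − 23.32 = 29.68. The private return per contributed unit (0.44) is below 1, so free-riding is indeed the best response regardless of what the others do.

29.68 hours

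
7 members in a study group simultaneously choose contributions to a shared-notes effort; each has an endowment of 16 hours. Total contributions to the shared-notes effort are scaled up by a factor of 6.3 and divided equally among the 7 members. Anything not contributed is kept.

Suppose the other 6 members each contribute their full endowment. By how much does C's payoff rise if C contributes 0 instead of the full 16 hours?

Switching from a contribution of 16 to 0 lets C keep an extra 16 hours, but lowers the shared-notes effort by 16, which costs C their own share of that drop: 6.3/7 × 16 = 14.40.
Net gain = 16 − 14.40 = 1.60. The private return per contributed unit (0.9000) is below 1, so free-riding is indeed the best response regardless of what the others do.

1.60 hours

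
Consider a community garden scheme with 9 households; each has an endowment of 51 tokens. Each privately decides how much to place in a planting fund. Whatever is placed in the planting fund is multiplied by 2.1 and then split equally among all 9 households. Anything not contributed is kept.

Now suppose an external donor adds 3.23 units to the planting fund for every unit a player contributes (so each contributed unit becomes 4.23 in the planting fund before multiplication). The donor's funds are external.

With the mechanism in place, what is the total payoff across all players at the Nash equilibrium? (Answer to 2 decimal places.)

459.00 tokens

With the mechanism, a contributed unit returns 2.1 × 4.23 / 9 = 0.9870 per unit of net cost — still below 1 — so contributing 0 remains dominant for every player.
At the Nash equilibrium no one contributes; group total payoff = 9 × 51 = 459.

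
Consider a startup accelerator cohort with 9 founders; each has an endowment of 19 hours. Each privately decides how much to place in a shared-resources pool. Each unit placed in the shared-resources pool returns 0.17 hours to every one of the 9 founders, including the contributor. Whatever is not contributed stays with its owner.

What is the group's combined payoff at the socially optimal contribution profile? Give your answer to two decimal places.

261.63 hours

Each contributed unit returns 1.530 to the group as a whole (0.17 to each of 9 players), which exceeds 1, so the social optimum is full contribution: group total = 1.530 × 171 = 261.63.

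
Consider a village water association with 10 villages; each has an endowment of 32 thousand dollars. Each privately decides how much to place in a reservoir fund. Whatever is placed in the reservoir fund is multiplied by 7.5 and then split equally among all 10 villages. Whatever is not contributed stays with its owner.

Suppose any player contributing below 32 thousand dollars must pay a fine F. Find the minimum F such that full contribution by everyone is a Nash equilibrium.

8.00 thousand dollars

Given the others contribute fully, the best deviation is to contribute 0 (any partial contribution still incurs the fine and gives up units whose private return 0.7500 is below 1).
Deviating from 32 to 0 saves 32 thousand dollars but forfeits the deviator's share of the drop in the reservoir fund: 7.5/10 × 32 = 24.00.
So the deviation gain is 32 − 24.00 = 8.00, and the fine must be at least 8.00 thousand dollars to wipe it out.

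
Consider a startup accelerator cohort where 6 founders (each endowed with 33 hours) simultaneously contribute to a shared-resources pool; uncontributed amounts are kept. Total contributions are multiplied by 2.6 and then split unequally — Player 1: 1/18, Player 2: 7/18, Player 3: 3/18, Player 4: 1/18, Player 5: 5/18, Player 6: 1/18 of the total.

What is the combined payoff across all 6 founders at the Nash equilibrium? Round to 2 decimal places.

Player j's private return per contributed unit is 2.6 × (j's share). Contributing is weakly dominant for j when that share is at least 1/2.6 = 0.3846, and contributing 0 is dominant otherwise.
The only share above 0.3846 is Player 2's 7/18, contributing 33; the remaining 5 contribute 0. Total contributed: 33.
The shared-resources pool pays out 2.6 × 33 = 85.80 in total (split across the unequal shares, but the aggregate is all that matters for the group sum).
The 5 free-riders keep 33 each, adding 165. Group total = 165 + 85.80 = 250.80.

250.80 hours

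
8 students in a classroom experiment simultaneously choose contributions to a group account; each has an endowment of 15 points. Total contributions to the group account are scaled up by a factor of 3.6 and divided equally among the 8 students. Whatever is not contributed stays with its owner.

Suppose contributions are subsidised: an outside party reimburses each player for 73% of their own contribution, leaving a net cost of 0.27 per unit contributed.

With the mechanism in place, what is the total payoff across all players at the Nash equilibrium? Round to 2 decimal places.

519.60 points

Under the mechanism each unit contributed yields (3.6/8) / 0.27 = 1.6667 back to its contributor per unit of net cost, which exceeds 1, making full contribution the dominant choice for everyone.
So the Nash equilibrium is full contribution by all 8; the group earns 8 × (15 × 0.73 + 3.6 × 15) = 519.60.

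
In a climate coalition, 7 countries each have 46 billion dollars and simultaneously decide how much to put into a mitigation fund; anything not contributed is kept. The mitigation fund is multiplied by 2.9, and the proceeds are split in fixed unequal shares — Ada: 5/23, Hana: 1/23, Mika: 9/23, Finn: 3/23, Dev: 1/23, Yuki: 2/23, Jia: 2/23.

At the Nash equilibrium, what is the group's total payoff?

409.40 billion dollars

Each unit j contributes comes back to j as 2.9 × (j's share), so j prefers to contribute only if that share exceeds 1/2.9 = 0.3448; otherwise keeping the unit dominates.
Only Mika (9/23) clears that bar, contributing 46; the remaining 6 contribute 0. Total contributed: 46.
The mitigation fund pays out 2.9 × 46 = 133.40 in total (split across the unequal shares, but the aggregate is all that matters for the group sum).
The 6 free-riders keep 46 each, adding 276. Group total = 276 + 133.40 = 409.40.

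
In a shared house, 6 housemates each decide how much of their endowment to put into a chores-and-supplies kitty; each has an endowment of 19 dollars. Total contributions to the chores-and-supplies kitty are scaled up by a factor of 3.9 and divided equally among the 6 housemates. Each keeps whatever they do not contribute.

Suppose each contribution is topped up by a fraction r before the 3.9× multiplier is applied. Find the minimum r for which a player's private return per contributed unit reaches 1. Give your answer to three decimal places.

0.538

With matching at rate r, one contributed unit becomes (1 + r) in the chores-and-supplies kitty and returns 3.9 × (1 + r) / 6 to the contributor.
Setting this equal to 1: 1 + r = 6/3.9 = 1.5385.
So the minimum matching rate is r = 1.5385 − 1 = 0.538.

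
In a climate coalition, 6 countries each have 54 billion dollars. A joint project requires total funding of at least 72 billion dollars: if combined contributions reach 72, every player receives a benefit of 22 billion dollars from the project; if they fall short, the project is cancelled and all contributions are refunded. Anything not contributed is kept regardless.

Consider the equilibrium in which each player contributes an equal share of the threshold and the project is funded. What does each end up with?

Equal share of the threshold: 72/6 = 12.
At this profile no one gains by cutting their contribution: any cut drops the total below 72, the project is cancelled, contributions are refunded, and the deviator ends with 54, which is less than 54 − 12 + 22 = 64. Contributing more than 12 just wastes the excess. So contributing exactly 12 is a best response.
Each player's payoff: 54 − 12 + 22 = 64.

64 billion dollars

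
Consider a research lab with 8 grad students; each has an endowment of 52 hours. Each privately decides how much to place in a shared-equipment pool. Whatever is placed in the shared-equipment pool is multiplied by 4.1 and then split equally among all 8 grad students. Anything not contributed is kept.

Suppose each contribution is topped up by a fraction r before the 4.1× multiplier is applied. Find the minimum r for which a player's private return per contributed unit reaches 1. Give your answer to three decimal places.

With matching at rate r, one contributed unit becomes (1 + r) in the shared-equipment pool and returns 4.1 × (1 + r) / 8 to the contributor.
Setting this equal to 1: 1 + r = 8/4.1 = 1.9512.
So the minimum matching rate is r = 1.9512 − 1 = 0.951.

0.951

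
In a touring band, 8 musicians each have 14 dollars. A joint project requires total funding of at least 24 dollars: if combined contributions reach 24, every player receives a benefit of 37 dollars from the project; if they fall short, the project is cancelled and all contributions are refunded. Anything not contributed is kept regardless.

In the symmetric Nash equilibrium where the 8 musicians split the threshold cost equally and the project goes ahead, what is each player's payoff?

48 dollars

Equal share of the threshold: 24/8 = 3.
At this profile no one gains by cutting their contribution: any cut drops the total below 24, the project is cancelled, contributions are refunded, and the deviator ends with 14, which is less than 14 − 3 + 37 = 48. Contributing more than 3 just wastes the excess. So contributing exactly 3 is a best response.
Each player's payoff: 14 − 3 + 37 = 48.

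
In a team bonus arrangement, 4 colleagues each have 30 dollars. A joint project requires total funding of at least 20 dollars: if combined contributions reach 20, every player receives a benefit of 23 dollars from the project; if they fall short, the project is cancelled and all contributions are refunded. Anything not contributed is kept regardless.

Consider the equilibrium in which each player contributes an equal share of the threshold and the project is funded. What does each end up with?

Equal share of the threshold: 20/4 = 5.
At this profile no one gains by cutting their contribution: any cut drops the total below 20, the project is cancelled, contributions are refunded, and the deviator ends with 30, which is less than 30 − 5 + 23 = 48. Contributing more than 5 just wastes the excess. So contributing exactly 5 is a best response.
Each player's payoff: 30 − 5 + 23 = 48.

48 dollars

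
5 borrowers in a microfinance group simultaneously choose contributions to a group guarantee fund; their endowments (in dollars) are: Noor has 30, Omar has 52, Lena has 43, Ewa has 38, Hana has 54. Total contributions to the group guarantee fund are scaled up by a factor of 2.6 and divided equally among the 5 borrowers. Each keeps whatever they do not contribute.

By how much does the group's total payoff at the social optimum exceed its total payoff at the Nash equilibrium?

The private return per contributed unit is 2.6/5 = 0.5200 < 1 for every player regardless of endowment, so the Nash equilibrium is zero contribution and the group total is Σ E_j = 30 + 52 + 43 + 38 + 54 = 217.
Each contributed unit returns 2.600 to the group, so the social optimum is full contribution by everyone: group total = 2.600 × 217 = 564.20.
Efficiency loss = (2.600 − 1) × 217 = 347.20.

347.20 dollars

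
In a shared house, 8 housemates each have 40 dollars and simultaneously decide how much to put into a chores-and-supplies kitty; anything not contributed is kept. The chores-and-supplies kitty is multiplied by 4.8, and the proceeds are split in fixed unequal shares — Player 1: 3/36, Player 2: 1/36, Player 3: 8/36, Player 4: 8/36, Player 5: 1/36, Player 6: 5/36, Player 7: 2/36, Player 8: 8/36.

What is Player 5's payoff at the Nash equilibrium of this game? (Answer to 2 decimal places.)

For player j, contributing a unit is worthwhile iff 4.8 × (j's share) ≥ 1, i.e. iff j's share is at least 0.2083.
Player 3, Player 4 and Player 8 are above the threshold, contributing 40 each; the remaining 5 contribute 0. Total contributed: 120.
Player 5 keeps 40 and receives 4.8 × 120 × 1/36 = 16.00 from the chores-and-supplies kitty, for a payoff of 56.00.

56.00 dollars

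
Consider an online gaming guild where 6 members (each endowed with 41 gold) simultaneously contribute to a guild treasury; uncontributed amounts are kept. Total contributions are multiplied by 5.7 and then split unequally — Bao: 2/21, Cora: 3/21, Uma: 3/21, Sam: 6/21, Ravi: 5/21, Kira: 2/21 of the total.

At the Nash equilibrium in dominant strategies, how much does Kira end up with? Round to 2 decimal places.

85.51 gold

Player j's private return per contributed unit is 5.7 × (j's share). Contributing is weakly dominant for j when that share is at least 1/5.7 = 0.1754, and contributing 0 is dominant otherwise.
Sam and Ravi clear that bar, contributing 41 each; the remaining 4 contribute 0. Total contributed: 82.
Kira keeps 41 and receives 5.7 × 82 × 2/21 = 44.51 from the guild treasury, for a payoff of 85.51.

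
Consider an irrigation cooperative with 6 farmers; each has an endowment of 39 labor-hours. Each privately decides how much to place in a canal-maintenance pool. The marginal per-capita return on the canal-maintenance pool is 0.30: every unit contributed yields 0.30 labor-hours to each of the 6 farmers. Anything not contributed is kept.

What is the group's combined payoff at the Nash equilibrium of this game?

The private return per contributed unit is 0.30 < 1, so contributing 0 is dominant for every player. At the Nash equilibrium everyone keeps their 39, and the group total is 6 × 39 = 234.

234.00 labor-hours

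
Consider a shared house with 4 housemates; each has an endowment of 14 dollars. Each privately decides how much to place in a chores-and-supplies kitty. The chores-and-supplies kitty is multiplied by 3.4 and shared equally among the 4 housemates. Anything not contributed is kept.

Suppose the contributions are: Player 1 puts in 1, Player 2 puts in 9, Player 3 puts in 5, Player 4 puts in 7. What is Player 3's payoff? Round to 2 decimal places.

Total contributed: 1 + 9 + 5 + 7 = 22.
Each receives 3.4 × 22 / 4 = 18.70 from the chores-and-supplies kitty.
Player 3 keeps 14 − 5 = 9, so Player 3's payoff is 9 + 18.70 = 27.70.

27.70 dollars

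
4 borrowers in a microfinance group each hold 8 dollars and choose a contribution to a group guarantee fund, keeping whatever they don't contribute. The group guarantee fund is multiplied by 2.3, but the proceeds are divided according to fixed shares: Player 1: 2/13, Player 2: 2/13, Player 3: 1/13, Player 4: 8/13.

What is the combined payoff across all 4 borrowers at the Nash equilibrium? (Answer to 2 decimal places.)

Each unit j contributes comes back to j as 2.3 × (j's share), so j prefers to contribute only if that share exceeds 1/2.3 = 0.4348; otherwise keeping the unit dominates.
The only share above 0.4348 is Player 4's 8/13, contributing 8; the remaining 3 contribute 0. Total contributed: 8.
The group guarantee fund pays out 2.3 × 8 = 18.40 in total (split across the unequal shares, but the aggregate is all that matters for the group sum).
The 3 free-riders keep 8 each, adding 24. Group total = 24 + 18.40 = 42.40.

42.40 dollars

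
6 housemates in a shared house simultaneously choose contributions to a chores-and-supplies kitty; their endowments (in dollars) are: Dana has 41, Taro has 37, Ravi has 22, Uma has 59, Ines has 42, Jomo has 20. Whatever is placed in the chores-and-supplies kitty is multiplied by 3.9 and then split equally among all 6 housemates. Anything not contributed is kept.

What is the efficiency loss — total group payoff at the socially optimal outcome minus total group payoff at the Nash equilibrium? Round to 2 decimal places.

640.90 dollars

The private return per contributed unit is 3.9/6 = 0.6500 < 1 for every player regardless of endowment, so the Nash equilibrium is zero contribution and the group total is Σ E_j = 41 + 37 + 22 + 59 + 42 + 20 = 221.
Each contributed unit returns 3.900 to the group, so the social optimum is full contribution by everyone: group total = 3.900 × 221 = 861.90.
Efficiency loss = (3.900 − 1) × 221 = 640.90.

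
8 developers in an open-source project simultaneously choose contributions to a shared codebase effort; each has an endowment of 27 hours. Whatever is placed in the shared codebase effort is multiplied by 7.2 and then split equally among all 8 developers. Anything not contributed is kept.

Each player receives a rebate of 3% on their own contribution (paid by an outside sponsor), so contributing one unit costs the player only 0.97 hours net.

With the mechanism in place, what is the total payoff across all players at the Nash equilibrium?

216.00 hours

Even with the mechanism, each unit contributed returns only (7.2/8) / 0.97 = 0.9278 per unit of net cost, so contributing nothing is still dominant.
Everyone keeps their endowment and the group total is 8 × 27 = 216.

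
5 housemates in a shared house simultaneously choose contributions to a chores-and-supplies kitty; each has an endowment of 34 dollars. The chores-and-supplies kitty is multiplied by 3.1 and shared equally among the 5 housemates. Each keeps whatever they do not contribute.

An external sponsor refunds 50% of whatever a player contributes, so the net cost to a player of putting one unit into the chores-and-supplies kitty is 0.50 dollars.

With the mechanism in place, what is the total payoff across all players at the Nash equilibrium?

The effective private return per unit is now (3.1/5) / 0.50 = 1.2400 > 1, so every player's dominant strategy flips to full contribution.
So the Nash equilibrium is full contribution by all 5; the group earns 5 × (34 × 0.50 + 3.1 × 34) = 612.00.

612.00 dollars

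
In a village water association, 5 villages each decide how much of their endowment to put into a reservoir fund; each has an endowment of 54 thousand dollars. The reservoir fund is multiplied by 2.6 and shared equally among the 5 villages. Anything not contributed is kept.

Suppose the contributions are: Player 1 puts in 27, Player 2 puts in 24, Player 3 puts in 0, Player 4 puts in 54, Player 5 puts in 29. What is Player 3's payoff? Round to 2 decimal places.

Total contributed: 27 + 24 + 0 + 54 + 29 = 134.
Each receives 2.6 × 134 / 5 = 69.68 from the reservoir fund.
Player 3 keeps 54 − 0 = 54, so Player 3's payoff is 54 + 69.68 = 123.68.

123.68 thousand dollars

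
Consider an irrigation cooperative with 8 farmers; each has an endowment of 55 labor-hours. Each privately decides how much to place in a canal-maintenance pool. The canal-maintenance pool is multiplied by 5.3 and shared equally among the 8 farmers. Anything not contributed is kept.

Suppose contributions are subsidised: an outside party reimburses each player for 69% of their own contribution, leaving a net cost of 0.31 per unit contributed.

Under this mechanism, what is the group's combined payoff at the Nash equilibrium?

With the mechanism, a contributed unit returns (5.3/8) / 0.31 = 2.1371 per unit of net cost to the contributor — now above 1 — so contributing fully is weakly dominant for every player.
At the Nash equilibrium everyone contributes 55. Group total payoff = 8 × (55 × 0.69 + 5.3 × 55) = 2635.60.

2635.60 labor-hours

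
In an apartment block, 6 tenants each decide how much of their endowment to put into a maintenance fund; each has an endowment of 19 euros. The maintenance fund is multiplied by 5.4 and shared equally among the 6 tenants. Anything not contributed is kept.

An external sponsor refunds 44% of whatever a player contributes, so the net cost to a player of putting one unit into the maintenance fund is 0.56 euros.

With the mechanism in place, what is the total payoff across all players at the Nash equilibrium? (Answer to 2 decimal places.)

The effective private return per unit is now (5.4/6) / 0.56 = 1.6071 > 1, so every player's dominant strategy flips to full contribution.
At the Nash equilibrium everyone contributes 19. Group total payoff = 6 × (19 × 0.44 + 5.4 × 19) = 665.76.

665.76 euros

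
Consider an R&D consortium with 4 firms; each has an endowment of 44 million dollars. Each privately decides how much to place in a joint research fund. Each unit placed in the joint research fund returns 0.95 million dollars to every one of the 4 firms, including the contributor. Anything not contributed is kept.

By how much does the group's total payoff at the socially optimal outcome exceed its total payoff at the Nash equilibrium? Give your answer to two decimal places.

492.80 million dollars

The private return per contributed unit is 0.95 < 1, so contributing 0 is dominant for every player. At the Nash equilibrium everyone keeps their 44, and the group total is 4 × 44 = 176.
Each contributed unit returns 3.800 to the group as a whole (0.95 to each of 4 players), which exceeds 1, so the social optimum is full contribution: group total = 3.800 × 176 = 668.80.
Efficiency loss = 668.80 − 176 = 492.80.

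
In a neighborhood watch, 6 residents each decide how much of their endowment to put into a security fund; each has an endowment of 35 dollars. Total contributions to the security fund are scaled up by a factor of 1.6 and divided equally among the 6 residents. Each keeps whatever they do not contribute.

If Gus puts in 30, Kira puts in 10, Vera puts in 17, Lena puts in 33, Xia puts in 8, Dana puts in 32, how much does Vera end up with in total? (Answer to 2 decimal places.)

52.67 dollars

Total contributed: 30 + 10 + 17 + 33 + 8 + 32 = 130.
Each receives 1.6 × 130 / 6 = 34.67 from the security fund.
Vera keeps 35 − 17 = 18, so Vera's payoff is 18 + 34.67 = 52.67.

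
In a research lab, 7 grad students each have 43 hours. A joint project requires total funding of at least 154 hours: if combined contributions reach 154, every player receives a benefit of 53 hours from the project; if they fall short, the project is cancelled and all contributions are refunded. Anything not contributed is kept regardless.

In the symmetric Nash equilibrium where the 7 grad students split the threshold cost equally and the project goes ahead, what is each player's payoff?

Equal share of the threshold: 154/7 = 22.
At this profile no one gains by cutting their contribution: any cut drops the total below 154, the project is cancelled, contributions are refunded, and the deviator ends with 43, which is less than 43 − 22 + 53 = 74. Contributing more than 22 just wastes the excess. So contributing exactly 22 is a best response.
Each player's payoff: 43 − 22 + 53 = 74.

74 hours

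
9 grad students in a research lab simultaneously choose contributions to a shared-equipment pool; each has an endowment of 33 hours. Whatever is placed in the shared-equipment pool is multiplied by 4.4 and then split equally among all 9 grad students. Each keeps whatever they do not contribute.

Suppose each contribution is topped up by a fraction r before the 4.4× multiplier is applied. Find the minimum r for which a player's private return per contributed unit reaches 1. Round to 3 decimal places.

With matching at rate r, one contributed unit becomes (1 + r) in the shared-equipment pool and returns 4.4 × (1 + r) / 9 to the contributor.
Setting this equal to 1: 1 + r = 9/4.4 = 2.0455.
So the minimum matching rate is r = 2.0455 − 1 = 1.045.

1.045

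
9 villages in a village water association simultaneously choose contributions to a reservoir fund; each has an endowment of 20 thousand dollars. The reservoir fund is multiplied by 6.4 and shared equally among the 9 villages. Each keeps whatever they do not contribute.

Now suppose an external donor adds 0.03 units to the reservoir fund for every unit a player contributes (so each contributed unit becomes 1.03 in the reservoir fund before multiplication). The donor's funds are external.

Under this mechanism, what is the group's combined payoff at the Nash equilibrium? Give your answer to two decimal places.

Even with the mechanism, each unit contributed returns only 6.4 × 1.03 / 9 = 0.7324 per unit of net cost, so contributing nothing is still dominant.
Everyone keeps their endowment and the group total is 9 × 20 = 180.

180.00 thousand dollars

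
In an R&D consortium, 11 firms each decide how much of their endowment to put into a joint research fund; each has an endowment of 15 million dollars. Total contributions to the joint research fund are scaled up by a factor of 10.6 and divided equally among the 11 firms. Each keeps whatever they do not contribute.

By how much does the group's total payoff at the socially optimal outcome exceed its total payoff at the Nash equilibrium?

1584.00 million dollars

Each contributed unit returns 10.6/11 = 0.9636 to its contributor — below 1 — so contributing 0 is dominant for every player. At the Nash equilibrium everyone keeps their 15, and the group total is 11 × 15 = 165.
Each contributed unit returns 10.600 to the group as a whole (0.9636 to each of 11 players), which exceeds 1, so the social optimum is full contribution: group total = 10.600 × 165 = 1749.00.
Efficiency loss = 1749.00 − 165 = 1584.00.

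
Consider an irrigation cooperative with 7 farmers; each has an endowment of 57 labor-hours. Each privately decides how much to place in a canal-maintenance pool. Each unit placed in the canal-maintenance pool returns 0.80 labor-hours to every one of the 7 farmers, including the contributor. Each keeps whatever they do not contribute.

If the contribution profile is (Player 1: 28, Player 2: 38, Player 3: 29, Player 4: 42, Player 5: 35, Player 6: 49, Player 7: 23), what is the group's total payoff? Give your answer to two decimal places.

1521.40 labor-hours

Total contributed: 28 + 38 + 29 + 42 + 35 + 49 + 23 = 244; total kept: 7 × 57 − 244 = 155.
The canal-maintenance pool pays out 0.80 × 7 × 244 = 1366.40 in aggregate.
Group total = 155 + 1366.40 = 1521.40.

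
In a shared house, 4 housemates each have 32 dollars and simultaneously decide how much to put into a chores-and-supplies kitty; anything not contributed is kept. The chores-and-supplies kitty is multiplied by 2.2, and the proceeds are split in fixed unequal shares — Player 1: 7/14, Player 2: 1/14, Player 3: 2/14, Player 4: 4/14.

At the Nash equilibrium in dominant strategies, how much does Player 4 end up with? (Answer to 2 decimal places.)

For player j, contributing a unit is worthwhile iff 2.2 × (j's share) ≥ 1, i.e. iff j's share is at least 0.4545.
Player 1 alone (share 7/14) is above the threshold, contributing 32; the remaining 3 contribute 0. Total contributed: 32.
Player 4 keeps 32 and receives 2.2 × 32 × 4/14 = 20.11 from the chores-and-supplies kitty, for a payoff of 52.11.

52.11 dollars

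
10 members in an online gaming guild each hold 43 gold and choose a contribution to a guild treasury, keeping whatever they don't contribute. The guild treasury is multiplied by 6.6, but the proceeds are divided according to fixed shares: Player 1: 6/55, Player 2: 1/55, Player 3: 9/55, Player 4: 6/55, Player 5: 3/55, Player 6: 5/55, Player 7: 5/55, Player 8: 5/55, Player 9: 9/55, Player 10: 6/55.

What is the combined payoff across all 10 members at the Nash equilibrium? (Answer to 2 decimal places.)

911.60 gold

A player with share s gets back 6.6·s per unit contributed, so full contribution is dominant for anyone with s > 1/6.6 = 0.1515 and zero contribution is dominant for anyone below.
The shares above 0.1515 belong to Player 3 and Player 9, contributing 43 each; the remaining 8 contribute 0. Total contributed: 86.
The guild treasury pays out 6.6 × 86 = 567.60 in total (split across the unequal shares, but the aggregate is all that matters for the group sum).
The 8 free-riders keep 43 each, adding 344. Group total = 344 + 567.60 = 911.60.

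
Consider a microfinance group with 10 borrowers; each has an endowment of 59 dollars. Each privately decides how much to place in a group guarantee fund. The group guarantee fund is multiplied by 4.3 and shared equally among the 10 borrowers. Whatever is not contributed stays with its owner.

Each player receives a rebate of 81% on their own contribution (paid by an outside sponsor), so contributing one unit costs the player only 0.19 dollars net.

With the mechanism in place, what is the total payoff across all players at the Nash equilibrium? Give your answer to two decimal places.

With the mechanism, a contributed unit returns (4.3/10) / 0.19 = 2.2632 per unit of net cost to the contributor — now above 1 — so contributing fully is weakly dominant for every player.
So the Nash equilibrium is full contribution by all 10; the group earns 10 × (59 × 0.81 + 4.3 × 59) = 3014.90.

3014.90 dollars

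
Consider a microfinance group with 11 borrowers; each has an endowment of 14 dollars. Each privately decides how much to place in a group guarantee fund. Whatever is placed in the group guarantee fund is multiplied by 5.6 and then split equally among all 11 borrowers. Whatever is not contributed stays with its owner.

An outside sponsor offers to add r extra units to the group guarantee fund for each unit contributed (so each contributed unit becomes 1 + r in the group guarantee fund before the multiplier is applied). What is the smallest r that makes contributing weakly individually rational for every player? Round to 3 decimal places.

With matching at rate r, one contributed unit becomes (1 + r) in the group guarantee fund and returns 5.6 × (1 + r) / 11 to the contributor.
Setting this equal to 1: 1 + r = 11/5.6 = 1.9643.
So the minimum matching rate is r = 1.9643 − 1 = 0.964.

0.964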